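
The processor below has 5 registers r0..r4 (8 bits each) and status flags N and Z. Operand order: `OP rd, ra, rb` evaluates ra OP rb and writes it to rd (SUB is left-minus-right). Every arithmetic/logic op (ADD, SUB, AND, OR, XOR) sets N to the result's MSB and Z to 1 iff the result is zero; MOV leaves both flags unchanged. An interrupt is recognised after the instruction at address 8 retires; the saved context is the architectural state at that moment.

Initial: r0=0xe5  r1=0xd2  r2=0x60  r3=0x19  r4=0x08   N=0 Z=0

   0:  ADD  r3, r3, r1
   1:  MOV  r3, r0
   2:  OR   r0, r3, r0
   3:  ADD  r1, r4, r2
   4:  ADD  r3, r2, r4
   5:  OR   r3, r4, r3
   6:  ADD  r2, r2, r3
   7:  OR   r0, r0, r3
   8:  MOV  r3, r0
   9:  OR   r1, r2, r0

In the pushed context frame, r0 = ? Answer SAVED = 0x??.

SAVED = 0xed

after  0: r0=0xe5 r1=0xd2 r2=0x60 r3=0xeb r4=0x08  N=1 Z=0
after  1: r0=0xe5 r1=0xd2 r2=0x60 r3=0xe5 r4=0x08  N=1 Z=0
after  2: r0=0xe5 r1=0xd2 r2=0x60 r3=0xe5 r4=0x08  N=1 Z=0
after  3: r0=0xe5 r1=0x68 r2=0x60 r3=0xe5 r4=0x08  N=0 Z=0
after  4: r0=0xe5 r1=0x68 r2=0x60 r3=0x68 r4=0x08  N=0 Z=0
after  5: r0=0xe5 r1=0x68 r2=0x60 r3=0x68 r4=0x08  N=0 Z=0
after  6: r0=0xe5 r1=0x68 r2=0xc8 r3=0x68 r4=0x08  N=1 Z=0
after  7: r0=0xed r1=0x68 r2=0xc8 r3=0x68 r4=0x08  N=1 Z=0
after  8: r0=0xed r1=0x68 r2=0xc8 r3=0xed r4=0x08  N=1 Z=0
-- IRQ taken; context saved, return-PC = 9 --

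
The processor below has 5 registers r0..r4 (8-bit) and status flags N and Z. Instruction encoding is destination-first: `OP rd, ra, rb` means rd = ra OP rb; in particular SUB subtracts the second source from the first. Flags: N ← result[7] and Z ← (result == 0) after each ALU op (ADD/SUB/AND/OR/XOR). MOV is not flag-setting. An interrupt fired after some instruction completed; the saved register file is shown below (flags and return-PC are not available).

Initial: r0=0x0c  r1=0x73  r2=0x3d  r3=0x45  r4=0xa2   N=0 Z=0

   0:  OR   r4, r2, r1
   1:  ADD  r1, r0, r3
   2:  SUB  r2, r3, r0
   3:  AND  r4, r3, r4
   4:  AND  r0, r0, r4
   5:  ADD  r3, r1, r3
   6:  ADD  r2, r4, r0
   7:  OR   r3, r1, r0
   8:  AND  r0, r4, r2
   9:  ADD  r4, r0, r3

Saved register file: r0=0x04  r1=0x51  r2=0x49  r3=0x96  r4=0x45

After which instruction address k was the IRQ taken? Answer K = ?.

K = 6

after  0: r0=0x0c r1=0x73 r2=0x3d r3=0x45 r4=0x7f  N=0 Z=0
after  1: r0=0x0c r1=0x51 r2=0x3d r3=0x45 r4=0x7f  N=0 Z=0
after  2: r0=0x0c r1=0x51 r2=0x39 r3=0x45 r4=0x7f  N=0 Z=0
after  3: r0=0x0c r1=0x51 r2=0x39 r3=0x45 r4=0x45  N=0 Z=0
after  4: r0=0x04 r1=0x51 r2=0x39 r3=0x45 r4=0x45  N=0 Z=0
after  5: r0=0x04 r1=0x51 r2=0x39 r3=0x96 r4=0x45  N=1 Z=0
after  6: r0=0x04 r1=0x51 r2=0x49 r3=0x96 r4=0x45  N=0 Z=0
-- IRQ taken; context saved, return-PC = 7 --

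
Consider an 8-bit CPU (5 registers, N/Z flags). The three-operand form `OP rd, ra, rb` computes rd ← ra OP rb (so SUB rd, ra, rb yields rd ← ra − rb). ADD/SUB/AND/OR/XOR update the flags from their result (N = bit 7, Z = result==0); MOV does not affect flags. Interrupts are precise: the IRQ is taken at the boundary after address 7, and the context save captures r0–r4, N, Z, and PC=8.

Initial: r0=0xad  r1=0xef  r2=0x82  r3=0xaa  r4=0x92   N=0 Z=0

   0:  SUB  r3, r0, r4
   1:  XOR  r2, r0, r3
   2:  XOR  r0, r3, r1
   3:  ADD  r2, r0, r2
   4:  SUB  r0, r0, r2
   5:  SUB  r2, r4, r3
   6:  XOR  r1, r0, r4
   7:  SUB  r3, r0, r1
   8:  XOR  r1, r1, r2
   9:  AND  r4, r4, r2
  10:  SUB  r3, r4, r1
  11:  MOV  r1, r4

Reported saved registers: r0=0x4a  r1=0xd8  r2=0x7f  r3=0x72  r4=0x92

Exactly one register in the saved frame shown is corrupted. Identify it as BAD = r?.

after  0: r0=0xad r1=0xef r2=0x82 r3=0x1b r4=0x92  N=0 Z=0
after  1: r0=0xad r1=0xef r2=0xb6 r3=0x1b r4=0x92  N=1 Z=0
after  2: r0=0xf4 r1=0xef r2=0xb6 r3=0x1b r4=0x92  N=1 Z=0
after  3: r0=0xf4 r1=0xef r2=0xaa r3=0x1b r4=0x92  N=1 Z=0
after  4: r0=0x4a r1=0xef r2=0xaa r3=0x1b r4=0x92  N=0 Z=0
after  5: r0=0x4a r1=0xef r2=0x77 r3=0x1b r4=0x92  N=0 Z=0
after  6: r0=0x4a r1=0xd8 r2=0x77 r3=0x1b r4=0x92  N=1 Z=0
after  7: r0=0x4a r1=0xd8 r2=0x77 r3=0x72 r4=0x92  N=0 Z=0
-- IRQ taken; context saved, return-PC = 8 --
mismatch: r2: reported 0x7f vs actual 0x77

BAD = r2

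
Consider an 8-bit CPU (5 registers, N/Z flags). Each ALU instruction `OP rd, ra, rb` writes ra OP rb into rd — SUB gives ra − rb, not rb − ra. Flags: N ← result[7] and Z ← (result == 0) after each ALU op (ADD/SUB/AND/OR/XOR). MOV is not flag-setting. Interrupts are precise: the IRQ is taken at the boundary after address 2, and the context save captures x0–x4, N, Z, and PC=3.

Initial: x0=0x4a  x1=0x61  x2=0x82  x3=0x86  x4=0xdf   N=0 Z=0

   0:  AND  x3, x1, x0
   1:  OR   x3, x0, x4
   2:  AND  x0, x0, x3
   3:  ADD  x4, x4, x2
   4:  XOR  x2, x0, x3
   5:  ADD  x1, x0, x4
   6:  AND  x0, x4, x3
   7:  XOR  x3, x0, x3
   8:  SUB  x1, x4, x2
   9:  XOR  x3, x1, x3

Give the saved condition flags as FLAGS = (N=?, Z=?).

after  0: x0=0x4a x1=0x61 x2=0x82 x3=0x40 x4=0xdf  N=0 Z=0
after  1: x0=0x4a x1=0x61 x2=0x82 x3=0xdf x4=0xdf  N=1 Z=0
after  2: x0=0x4a x1=0x61 x2=0x82 x3=0xdf x4=0xdf  N=0 Z=0
-- IRQ taken; context saved, return-PC = 3 --

FLAGS = (N=0, Z=0)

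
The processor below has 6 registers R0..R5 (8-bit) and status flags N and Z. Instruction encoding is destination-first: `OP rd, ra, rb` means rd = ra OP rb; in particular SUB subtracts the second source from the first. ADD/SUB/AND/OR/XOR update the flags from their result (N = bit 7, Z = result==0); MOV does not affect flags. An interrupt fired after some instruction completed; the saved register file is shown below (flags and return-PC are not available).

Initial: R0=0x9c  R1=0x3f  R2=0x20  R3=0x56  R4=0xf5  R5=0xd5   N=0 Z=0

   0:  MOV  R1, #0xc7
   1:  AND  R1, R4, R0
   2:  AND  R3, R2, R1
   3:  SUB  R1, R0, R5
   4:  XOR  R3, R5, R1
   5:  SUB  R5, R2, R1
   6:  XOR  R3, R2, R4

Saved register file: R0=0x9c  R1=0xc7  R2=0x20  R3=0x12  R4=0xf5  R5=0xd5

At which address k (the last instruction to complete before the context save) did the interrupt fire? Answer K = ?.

after  0: R0=0x9c R1=0xc7 R2=0x20 R3=0x56 R4=0xf5 R5=0xd5  N=0 Z=0
after  1: R0=0x9c R1=0x94 R2=0x20 R3=0x56 R4=0xf5 R5=0xd5  N=1 Z=0
after  2: R0=0x9c R1=0x94 R2=0x20 R3=0x00 R4=0xf5 R5=0xd5  N=0 Z=1
after  3: R0=0x9c R1=0xc7 R2=0x20 R3=0x00 R4=0xf5 R5=0xd5  N=1 Z=0
after  4: R0=0x9c R1=0xc7 R2=0x20 R3=0x12 R4=0xf5 R5=0xd5  N=0 Z=0
-- IRQ taken; context saved, return-PC = 5 --

K = 4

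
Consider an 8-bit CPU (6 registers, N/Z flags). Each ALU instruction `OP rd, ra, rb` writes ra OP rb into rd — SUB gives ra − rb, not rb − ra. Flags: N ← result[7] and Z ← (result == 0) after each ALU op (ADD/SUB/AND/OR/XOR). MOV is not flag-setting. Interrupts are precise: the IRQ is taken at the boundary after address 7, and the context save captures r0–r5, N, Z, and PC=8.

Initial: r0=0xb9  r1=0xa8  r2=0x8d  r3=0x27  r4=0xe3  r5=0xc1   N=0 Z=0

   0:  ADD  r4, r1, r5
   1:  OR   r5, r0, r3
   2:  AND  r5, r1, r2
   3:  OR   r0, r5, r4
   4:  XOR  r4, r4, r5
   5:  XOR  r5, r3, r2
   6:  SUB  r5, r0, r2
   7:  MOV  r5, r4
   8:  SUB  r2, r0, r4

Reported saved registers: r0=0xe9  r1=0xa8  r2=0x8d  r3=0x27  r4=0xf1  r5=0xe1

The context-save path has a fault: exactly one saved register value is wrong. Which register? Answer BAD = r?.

BAD = r4

after  0: r0=0xb9 r1=0xa8 r2=0x8d r3=0x27 r4=0x69 r5=0xc1  N=0 Z=0
after  1: r0=0xb9 r1=0xa8 r2=0x8d r3=0x27 r4=0x69 r5=0xbf  N=1 Z=0
after  2: r0=0xb9 r1=0xa8 r2=0x8d r3=0x27 r4=0x69 r5=0x88  N=1 Z=0
after  3: r0=0xe9 r1=0xa8 r2=0x8d r3=0x27 r4=0x69 r5=0x88  N=1 Z=0
after  4: r0=0xe9 r1=0xa8 r2=0x8d r3=0x27 r4=0xe1 r5=0x88  N=1 Z=0
after  5: r0=0xe9 r1=0xa8 r2=0x8d r3=0x27 r4=0xe1 r5=0xaa  N=1 Z=0
after  6: r0=0xe9 r1=0xa8 r2=0x8d r3=0x27 r4=0xe1 r5=0x5c  N=0 Z=0
after  7: r0=0xe9 r1=0xa8 r2=0x8d r3=0x27 r4=0xe1 r5=0xe1  N=0 Z=0
-- IRQ taken; context saved, return-PC = 8 --
mismatch: r4: reported 0xf1 vs actual 0xe1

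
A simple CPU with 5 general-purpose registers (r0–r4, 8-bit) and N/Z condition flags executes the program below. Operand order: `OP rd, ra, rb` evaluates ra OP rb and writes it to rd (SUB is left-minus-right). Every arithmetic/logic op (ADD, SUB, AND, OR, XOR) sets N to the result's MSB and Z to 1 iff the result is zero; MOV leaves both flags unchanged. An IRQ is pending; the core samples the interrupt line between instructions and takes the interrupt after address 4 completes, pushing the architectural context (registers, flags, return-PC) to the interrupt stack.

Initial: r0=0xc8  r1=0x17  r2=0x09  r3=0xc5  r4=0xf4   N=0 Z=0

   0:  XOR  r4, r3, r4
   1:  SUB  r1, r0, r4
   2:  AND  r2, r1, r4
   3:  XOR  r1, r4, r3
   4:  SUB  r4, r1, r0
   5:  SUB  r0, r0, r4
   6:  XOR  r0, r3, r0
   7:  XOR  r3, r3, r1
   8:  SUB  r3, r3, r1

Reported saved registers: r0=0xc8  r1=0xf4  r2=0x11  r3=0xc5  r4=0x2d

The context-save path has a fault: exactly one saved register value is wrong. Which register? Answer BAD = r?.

BAD = r4

after  0: r0=0xc8 r1=0x17 r2=0x09 r3=0xc5 r4=0x31  N=0 Z=0
after  1: r0=0xc8 r1=0x97 r2=0x09 r3=0xc5 r4=0x31  N=1 Z=0
after  2: r0=0xc8 r1=0x97 r2=0x11 r3=0xc5 r4=0x31  N=0 Z=0
after  3: r0=0xc8 r1=0xf4 r2=0x11 r3=0xc5 r4=0x31  N=1 Z=0
after  4: r0=0xc8 r1=0xf4 r2=0x11 r3=0xc5 r4=0x2c  N=0 Z=0
-- IRQ taken; context saved, return-PC = 5 --
mismatch: r4: reported 0x2d vs actual 0x2c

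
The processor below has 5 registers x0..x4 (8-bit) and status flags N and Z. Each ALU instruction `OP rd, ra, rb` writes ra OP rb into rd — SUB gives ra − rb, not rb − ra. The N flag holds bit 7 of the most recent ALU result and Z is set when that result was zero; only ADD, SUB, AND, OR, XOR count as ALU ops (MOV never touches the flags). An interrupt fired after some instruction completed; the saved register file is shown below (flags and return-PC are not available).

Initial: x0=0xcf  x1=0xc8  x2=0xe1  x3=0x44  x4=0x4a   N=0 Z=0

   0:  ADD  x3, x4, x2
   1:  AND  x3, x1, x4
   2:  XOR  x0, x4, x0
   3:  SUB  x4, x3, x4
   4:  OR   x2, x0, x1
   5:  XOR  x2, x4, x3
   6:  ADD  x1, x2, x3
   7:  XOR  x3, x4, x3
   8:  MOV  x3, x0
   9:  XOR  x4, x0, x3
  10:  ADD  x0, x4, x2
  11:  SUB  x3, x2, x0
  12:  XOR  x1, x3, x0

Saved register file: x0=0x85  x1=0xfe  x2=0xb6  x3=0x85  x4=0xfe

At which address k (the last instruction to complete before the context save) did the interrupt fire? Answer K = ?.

K = 8

after  0: x0=0xcf x1=0xc8 x2=0xe1 x3=0x2b x4=0x4a  N=0 Z=0
after  1: x0=0xcf x1=0xc8 x2=0xe1 x3=0x48 x4=0x4a  N=0 Z=0
after  2: x0=0x85 x1=0xc8 x2=0xe1 x3=0x48 x4=0x4a  N=1 Z=0
after  3: x0=0x85 x1=0xc8 x2=0xe1 x3=0x48 x4=0xfe  N=1 Z=0
after  4: x0=0x85 x1=0xc8 x2=0xcd x3=0x48 x4=0xfe  N=1 Z=0
after  5: x0=0x85 x1=0xc8 x2=0xb6 x3=0x48 x4=0xfe  N=1 Z=0
after  6: x0=0x85 x1=0xfe x2=0xb6 x3=0x48 x4=0xfe  N=1 Z=0
after  7: x0=0x85 x1=0xfe x2=0xb6 x3=0xb6 x4=0xfe  N=1 Z=0
after  8: x0=0x85 x1=0xfe x2=0xb6 x3=0x85 x4=0xfe  N=1 Z=0
-- IRQ taken; context saved, return-PC = 9 --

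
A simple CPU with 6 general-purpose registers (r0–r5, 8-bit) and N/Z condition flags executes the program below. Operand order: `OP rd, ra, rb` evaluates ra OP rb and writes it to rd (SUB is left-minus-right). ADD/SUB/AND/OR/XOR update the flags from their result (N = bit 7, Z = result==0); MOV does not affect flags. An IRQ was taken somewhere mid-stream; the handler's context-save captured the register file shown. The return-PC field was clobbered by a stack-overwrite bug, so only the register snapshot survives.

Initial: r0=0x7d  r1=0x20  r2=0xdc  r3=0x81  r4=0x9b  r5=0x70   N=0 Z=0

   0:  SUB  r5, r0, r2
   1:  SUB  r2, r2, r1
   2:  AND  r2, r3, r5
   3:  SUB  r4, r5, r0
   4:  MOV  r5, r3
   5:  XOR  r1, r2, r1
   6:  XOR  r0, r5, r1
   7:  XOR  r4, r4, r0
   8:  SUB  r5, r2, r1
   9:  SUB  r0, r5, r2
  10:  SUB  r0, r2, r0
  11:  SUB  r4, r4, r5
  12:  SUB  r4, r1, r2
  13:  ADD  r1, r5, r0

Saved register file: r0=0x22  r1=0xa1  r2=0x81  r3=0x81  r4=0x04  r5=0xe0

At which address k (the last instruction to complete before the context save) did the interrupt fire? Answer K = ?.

K = 10

after  0: r0=0x7d r1=0x20 r2=0xdc r3=0x81 r4=0x9b r5=0xa1  N=1 Z=0
after  1: r0=0x7d r1=0x20 r2=0xbc r3=0x81 r4=0x9b r5=0xa1  N=1 Z=0
after  2: r0=0x7d r1=0x20 r2=0x81 r3=0x81 r4=0x9b r5=0xa1  N=1 Z=0
after  3: r0=0x7d r1=0x20 r2=0x81 r3=0x81 r4=0x24 r5=0xa1  N=0 Z=0
after  4: r0=0x7d r1=0x20 r2=0x81 r3=0x81 r4=0x24 r5=0x81  N=0 Z=0
after  5: r0=0x7d r1=0xa1 r2=0x81 r3=0x81 r4=0x24 r5=0x81  N=1 Z=0
after  6: r0=0x20 r1=0xa1 r2=0x81 r3=0x81 r4=0x24 r5=0x81  N=0 Z=0
after  7: r0=0x20 r1=0xa1 r2=0x81 r3=0x81 r4=0x04 r5=0x81  N=0 Z=0
after  8: r0=0x20 r1=0xa1 r2=0x81 r3=0x81 r4=0x04 r5=0xe0  N=1 Z=0
after  9: r0=0x5f r1=0xa1 r2=0x81 r3=0x81 r4=0x04 r5=0xe0  N=0 Z=0
after 10: r0=0x22 r1=0xa1 r2=0x81 r3=0x81 r4=0x04 r5=0xe0  N=0 Z=0
-- IRQ taken; context saved, return-PC = 11 --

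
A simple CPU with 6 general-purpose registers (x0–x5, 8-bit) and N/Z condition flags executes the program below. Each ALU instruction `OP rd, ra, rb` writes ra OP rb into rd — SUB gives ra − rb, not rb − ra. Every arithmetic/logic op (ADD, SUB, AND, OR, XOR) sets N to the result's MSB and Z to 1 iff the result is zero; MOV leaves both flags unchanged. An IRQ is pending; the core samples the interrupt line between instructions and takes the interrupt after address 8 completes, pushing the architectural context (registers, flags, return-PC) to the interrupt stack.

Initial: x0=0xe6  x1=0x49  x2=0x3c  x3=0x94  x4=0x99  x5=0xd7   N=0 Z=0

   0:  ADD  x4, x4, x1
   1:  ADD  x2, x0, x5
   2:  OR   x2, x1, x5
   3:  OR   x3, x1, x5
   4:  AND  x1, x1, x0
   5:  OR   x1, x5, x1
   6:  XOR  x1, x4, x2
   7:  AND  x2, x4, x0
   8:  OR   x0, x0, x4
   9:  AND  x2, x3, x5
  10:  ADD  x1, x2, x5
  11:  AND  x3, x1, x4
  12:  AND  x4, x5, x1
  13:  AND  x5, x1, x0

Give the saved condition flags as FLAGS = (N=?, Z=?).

after  0: x0=0xe6 x1=0x49 x2=0x3c x3=0x94 x4=0xe2 x5=0xd7  N=1 Z=0
after  1: x0=0xe6 x1=0x49 x2=0xbd x3=0x94 x4=0xe2 x5=0xd7  N=1 Z=0
after  2: x0=0xe6 x1=0x49 x2=0xdf x3=0x94 x4=0xe2 x5=0xd7  N=1 Z=0
after  3: x0=0xe6 x1=0x49 x2=0xdf x3=0xdf x4=0xe2 x5=0xd7  N=1 Z=0
after  4: x0=0xe6 x1=0x40 x2=0xdf x3=0xdf x4=0xe2 x5=0xd7  N=0 Z=0
after  5: x0=0xe6 x1=0xd7 x2=0xdf x3=0xdf x4=0xe2 x5=0xd7  N=1 Z=0
after  6: x0=0xe6 x1=0x3d x2=0xdf x3=0xdf x4=0xe2 x5=0xd7  N=0 Z=0
after  7: x0=0xe6 x1=0x3d x2=0xe2 x3=0xdf x4=0xe2 x5=0xd7  N=1 Z=0
after  8: x0=0xe6 x1=0x3d x2=0xe2 x3=0xdf x4=0xe2 x5=0xd7  N=1 Z=0
-- IRQ taken; context saved, return-PC = 9 --

FLAGS = (N=1, Z=0)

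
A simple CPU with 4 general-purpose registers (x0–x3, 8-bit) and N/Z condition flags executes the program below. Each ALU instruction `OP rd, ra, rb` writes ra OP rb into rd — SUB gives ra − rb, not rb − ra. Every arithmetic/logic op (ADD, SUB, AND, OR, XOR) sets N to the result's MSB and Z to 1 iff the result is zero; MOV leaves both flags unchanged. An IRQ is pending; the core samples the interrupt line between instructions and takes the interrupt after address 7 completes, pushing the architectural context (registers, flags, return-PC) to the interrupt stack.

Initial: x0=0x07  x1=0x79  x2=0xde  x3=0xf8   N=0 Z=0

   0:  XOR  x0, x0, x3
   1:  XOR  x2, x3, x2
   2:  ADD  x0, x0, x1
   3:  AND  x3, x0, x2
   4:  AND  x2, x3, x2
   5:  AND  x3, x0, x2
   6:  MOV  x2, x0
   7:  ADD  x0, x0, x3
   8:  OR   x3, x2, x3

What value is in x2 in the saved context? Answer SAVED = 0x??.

after  0: x0=0xff x1=0x79 x2=0xde x3=0xf8  N=1 Z=0
after  1: x0=0xff x1=0x79 x2=0x26 x3=0xf8  N=0 Z=0
after  2: x0=0x78 x1=0x79 x2=0x26 x3=0xf8  N=0 Z=0
after  3: x0=0x78 x1=0x79 x2=0x26 x3=0x20  N=0 Z=0
after  4: x0=0x78 x1=0x79 x2=0x20 x3=0x20  N=0 Z=0
after  5: x0=0x78 x1=0x79 x2=0x20 x3=0x20  N=0 Z=0
after  6: x0=0x78 x1=0x79 x2=0x78 x3=0x20  N=0 Z=0
after  7: x0=0x98 x1=0x79 x2=0x78 x3=0x20  N=1 Z=0
-- IRQ taken; context saved, return-PC = 8 --

SAVED = 0x78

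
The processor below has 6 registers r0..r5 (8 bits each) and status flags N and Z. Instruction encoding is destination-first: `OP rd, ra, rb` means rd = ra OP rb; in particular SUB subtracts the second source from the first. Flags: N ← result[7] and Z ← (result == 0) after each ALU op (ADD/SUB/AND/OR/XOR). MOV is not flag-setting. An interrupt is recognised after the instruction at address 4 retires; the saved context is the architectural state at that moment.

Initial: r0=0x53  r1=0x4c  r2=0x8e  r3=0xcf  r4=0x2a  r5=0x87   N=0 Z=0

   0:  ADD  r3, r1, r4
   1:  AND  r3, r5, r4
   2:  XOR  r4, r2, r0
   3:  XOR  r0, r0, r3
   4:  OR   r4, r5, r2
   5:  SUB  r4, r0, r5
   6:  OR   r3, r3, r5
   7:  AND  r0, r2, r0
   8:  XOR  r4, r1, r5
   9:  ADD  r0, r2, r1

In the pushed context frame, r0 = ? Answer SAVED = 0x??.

after  0: r0=0x53 r1=0x4c r2=0x8e r3=0x76 r4=0x2a r5=0x87  N=0 Z=0
after  1: r0=0x53 r1=0x4c r2=0x8e r3=0x02 r4=0x2a r5=0x87  N=0 Z=0
after  2: r0=0x53 r1=0x4c r2=0x8e r3=0x02 r4=0xdd r5=0x87  N=1 Z=0
after  3: r0=0x51 r1=0x4c r2=0x8e r3=0x02 r4=0xdd r5=0x87  N=0 Z=0
after  4: r0=0x51 r1=0x4c r2=0x8e r3=0x02 r4=0x8f r5=0x87  N=1 Z=0
-- IRQ taken; context saved, return-PC = 5 --

SAVED = 0x51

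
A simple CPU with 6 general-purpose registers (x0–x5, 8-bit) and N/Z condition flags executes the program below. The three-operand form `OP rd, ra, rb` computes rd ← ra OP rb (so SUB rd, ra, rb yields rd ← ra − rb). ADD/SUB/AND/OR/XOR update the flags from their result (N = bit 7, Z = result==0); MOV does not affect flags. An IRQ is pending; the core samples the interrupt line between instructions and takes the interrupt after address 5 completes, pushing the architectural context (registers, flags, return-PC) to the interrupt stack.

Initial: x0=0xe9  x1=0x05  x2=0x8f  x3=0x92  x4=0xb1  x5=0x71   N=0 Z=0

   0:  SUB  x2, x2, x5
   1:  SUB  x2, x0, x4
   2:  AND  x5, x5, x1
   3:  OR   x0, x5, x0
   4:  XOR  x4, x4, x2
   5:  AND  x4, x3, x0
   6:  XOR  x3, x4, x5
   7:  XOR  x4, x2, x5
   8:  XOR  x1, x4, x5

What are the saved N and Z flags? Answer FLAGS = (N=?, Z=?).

FLAGS = (N=1, Z=0)

after  0: x0=0xe9 x1=0x05 x2=0x1e x3=0x92 x4=0xb1 x5=0x71  N=0 Z=0
after  1: x0=0xe9 x1=0x05 x2=0x38 x3=0x92 x4=0xb1 x5=0x71  N=0 Z=0
after  2: x0=0xe9 x1=0x05 x2=0x38 x3=0x92 x4=0xb1 x5=0x01  N=0 Z=0
after  3: x0=0xe9 x1=0x05 x2=0x38 x3=0x92 x4=0xb1 x5=0x01  N=1 Z=0
after  4: x0=0xe9 x1=0x05 x2=0x38 x3=0x92 x4=0x89 x5=0x01  N=1 Z=0
after  5: x0=0xe9 x1=0x05 x2=0x38 x3=0x92 x4=0x80 x5=0x01  N=1 Z=0
-- IRQ taken; context saved, return-PC = 6 --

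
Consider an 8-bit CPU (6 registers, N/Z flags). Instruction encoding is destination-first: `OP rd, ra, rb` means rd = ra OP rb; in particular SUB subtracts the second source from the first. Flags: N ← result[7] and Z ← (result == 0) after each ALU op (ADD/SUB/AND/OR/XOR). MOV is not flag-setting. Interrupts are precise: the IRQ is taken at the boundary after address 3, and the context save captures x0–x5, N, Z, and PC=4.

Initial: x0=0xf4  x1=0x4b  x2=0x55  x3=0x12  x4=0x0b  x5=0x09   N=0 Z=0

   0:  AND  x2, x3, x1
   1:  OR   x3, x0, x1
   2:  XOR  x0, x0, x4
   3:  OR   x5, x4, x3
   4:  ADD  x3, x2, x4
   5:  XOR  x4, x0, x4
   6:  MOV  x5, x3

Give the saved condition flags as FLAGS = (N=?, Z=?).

after  0: x0=0xf4 x1=0x4b x2=0x02 x3=0x12 x4=0x0b x5=0x09  N=0 Z=0
after  1: x0=0xf4 x1=0x4b x2=0x02 x3=0xff x4=0x0b x5=0x09  N=1 Z=0
after  2: x0=0xff x1=0x4b x2=0x02 x3=0xff x4=0x0b x5=0x09  N=1 Z=0
after  3: x0=0xff x1=0x4b x2=0x02 x3=0xff x4=0x0b x5=0xff  N=1 Z=0
-- IRQ taken; context saved, return-PC = 4 --

FLAGS = (N=1, Z=0)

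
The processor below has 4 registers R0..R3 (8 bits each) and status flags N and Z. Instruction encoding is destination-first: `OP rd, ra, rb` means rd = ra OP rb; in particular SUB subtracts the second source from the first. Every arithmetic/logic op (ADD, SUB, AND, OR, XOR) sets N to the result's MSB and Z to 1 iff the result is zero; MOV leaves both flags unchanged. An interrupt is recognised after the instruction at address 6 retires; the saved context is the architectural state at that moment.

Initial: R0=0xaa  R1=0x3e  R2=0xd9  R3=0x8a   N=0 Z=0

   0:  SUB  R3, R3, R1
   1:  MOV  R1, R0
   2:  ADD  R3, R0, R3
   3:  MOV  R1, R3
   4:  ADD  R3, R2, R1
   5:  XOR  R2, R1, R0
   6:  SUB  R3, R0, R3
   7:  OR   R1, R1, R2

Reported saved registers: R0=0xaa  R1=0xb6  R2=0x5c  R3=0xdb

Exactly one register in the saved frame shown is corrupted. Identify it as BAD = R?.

BAD = R1

after  0: R0=0xaa R1=0x3e R2=0xd9 R3=0x4c  N=0 Z=0
after  1: R0=0xaa R1=0xaa R2=0xd9 R3=0x4c  N=0 Z=0
after  2: R0=0xaa R1=0xaa R2=0xd9 R3=0xf6  N=1 Z=0
after  3: R0=0xaa R1=0xf6 R2=0xd9 R3=0xf6  N=1 Z=0
after  4: R0=0xaa R1=0xf6 R2=0xd9 R3=0xcf  N=1 Z=0
after  5: R0=0xaa R1=0xf6 R2=0x5c R3=0xcf  N=0 Z=0
after  6: R0=0xaa R1=0xf6 R2=0x5c R3=0xdb  N=1 Z=0
-- IRQ taken; context saved, return-PC = 7 --
mismatch: R1: reported 0xb6 vs actual 0xf6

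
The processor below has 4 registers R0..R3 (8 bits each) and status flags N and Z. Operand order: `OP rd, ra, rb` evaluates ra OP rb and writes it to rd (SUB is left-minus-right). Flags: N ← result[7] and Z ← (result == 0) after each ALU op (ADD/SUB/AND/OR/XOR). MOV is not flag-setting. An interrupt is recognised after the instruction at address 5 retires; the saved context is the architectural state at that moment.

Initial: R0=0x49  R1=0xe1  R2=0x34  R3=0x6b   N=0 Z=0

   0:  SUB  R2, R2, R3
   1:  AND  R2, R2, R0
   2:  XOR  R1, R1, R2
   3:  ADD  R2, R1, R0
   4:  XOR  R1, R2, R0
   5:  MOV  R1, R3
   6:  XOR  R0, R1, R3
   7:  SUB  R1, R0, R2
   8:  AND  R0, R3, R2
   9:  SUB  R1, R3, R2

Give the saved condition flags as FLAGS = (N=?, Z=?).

after  0: R0=0x49 R1=0xe1 R2=0xc9 R3=0x6b  N=1 Z=0
after  1: R0=0x49 R1=0xe1 R2=0x49 R3=0x6b  N=0 Z=0
after  2: R0=0x49 R1=0xa8 R2=0x49 R3=0x6b  N=1 Z=0
after  3: R0=0x49 R1=0xa8 R2=0xf1 R3=0x6b  N=1 Z=0
after  4: R0=0x49 R1=0xb8 R2=0xf1 R3=0x6b  N=1 Z=0
after  5: R0=0x49 R1=0x6b R2=0xf1 R3=0x6b  N=1 Z=0
-- IRQ taken; context saved, return-PC = 6 --

FLAGS = (N=1, Z=0)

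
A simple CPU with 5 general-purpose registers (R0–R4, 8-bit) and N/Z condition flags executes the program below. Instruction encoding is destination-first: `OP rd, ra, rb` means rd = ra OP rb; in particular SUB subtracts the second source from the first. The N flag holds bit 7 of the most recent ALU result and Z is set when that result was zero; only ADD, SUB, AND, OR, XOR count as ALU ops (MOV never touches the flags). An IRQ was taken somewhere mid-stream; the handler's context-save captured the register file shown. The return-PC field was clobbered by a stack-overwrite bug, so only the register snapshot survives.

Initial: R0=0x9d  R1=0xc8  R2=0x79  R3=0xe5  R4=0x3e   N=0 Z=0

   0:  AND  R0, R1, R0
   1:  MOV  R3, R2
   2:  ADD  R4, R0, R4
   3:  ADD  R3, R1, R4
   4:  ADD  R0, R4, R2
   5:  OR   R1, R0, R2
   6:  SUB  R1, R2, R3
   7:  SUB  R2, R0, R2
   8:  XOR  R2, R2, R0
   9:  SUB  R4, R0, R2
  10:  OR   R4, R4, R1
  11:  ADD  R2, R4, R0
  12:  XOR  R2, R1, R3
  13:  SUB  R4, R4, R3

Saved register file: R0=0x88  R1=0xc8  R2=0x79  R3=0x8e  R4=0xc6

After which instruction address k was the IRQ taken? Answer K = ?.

K = 3

after  0: R0=0x88 R1=0xc8 R2=0x79 R3=0xe5 R4=0x3e  N=1 Z=0
after  1: R0=0x88 R1=0xc8 R2=0x79 R3=0x79 R4=0x3e  N=1 Z=0
after  2: R0=0x88 R1=0xc8 R2=0x79 R3=0x79 R4=0xc6  N=1 Z=0
after  3: R0=0x88 R1=0xc8 R2=0x79 R3=0x8e R4=0xc6  N=1 Z=0
-- IRQ taken; context saved, return-PC = 4 --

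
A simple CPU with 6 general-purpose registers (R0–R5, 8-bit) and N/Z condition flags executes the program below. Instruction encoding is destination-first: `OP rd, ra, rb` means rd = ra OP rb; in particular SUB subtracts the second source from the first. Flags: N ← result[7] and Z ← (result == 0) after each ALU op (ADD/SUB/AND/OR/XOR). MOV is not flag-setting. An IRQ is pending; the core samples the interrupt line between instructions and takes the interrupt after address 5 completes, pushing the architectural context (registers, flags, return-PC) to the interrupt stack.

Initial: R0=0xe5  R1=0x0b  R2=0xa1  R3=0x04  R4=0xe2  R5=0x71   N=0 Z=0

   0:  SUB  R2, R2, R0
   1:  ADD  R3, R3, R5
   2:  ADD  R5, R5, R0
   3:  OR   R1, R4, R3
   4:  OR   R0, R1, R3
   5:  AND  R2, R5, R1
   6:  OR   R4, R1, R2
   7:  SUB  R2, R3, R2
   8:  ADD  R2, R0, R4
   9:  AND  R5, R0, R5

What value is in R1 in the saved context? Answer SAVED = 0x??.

SAVED = 0xf7

after  0: R0=0xe5 R1=0x0b R2=0xbc R3=0x04 R4=0xe2 R5=0x71  N=1 Z=0
after  1: R0=0xe5 R1=0x0b R2=0xbc R3=0x75 R4=0xe2 R5=0x71  N=0 Z=0
after  2: R0=0xe5 R1=0x0b R2=0xbc R3=0x75 R4=0xe2 R5=0x56  N=0 Z=0
after  3: R0=0xe5 R1=0xf7 R2=0xbc R3=0x75 R4=0xe2 R5=0x56  N=1 Z=0
after  4: R0=0xf7 R1=0xf7 R2=0xbc R3=0x75 R4=0xe2 R5=0x56  N=1 Z=0
after  5: R0=0xf7 R1=0xf7 R2=0x56 R3=0x75 R4=0xe2 R5=0x56  N=0 Z=0
-- IRQ taken; context saved, return-PC = 6 --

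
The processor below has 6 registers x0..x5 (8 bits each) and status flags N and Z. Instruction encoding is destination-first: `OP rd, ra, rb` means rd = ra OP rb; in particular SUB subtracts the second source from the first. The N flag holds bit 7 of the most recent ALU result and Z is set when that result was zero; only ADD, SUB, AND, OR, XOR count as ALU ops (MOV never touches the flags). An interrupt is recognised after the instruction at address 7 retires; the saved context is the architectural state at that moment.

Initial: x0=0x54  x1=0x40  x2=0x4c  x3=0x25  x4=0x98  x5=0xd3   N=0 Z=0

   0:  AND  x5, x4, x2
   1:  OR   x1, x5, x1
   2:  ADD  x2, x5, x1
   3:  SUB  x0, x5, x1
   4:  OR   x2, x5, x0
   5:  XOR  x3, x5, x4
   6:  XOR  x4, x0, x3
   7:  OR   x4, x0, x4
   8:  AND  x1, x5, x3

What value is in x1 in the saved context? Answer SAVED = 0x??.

SAVED = 0x48

after  0: x0=0x54 x1=0x40 x2=0x4c x3=0x25 x4=0x98 x5=0x08  N=0 Z=0
after  1: x0=0x54 x1=0x48 x2=0x4c x3=0x25 x4=0x98 x5=0x08  N=0 Z=0
after  2: x0=0x54 x1=0x48 x2=0x50 x3=0x25 x4=0x98 x5=0x08  N=0 Z=0
after  3: x0=0xc0 x1=0x48 x2=0x50 x3=0x25 x4=0x98 x5=0x08  N=1 Z=0
after  4: x0=0xc0 x1=0x48 x2=0xc8 x3=0x25 x4=0x98 x5=0x08  N=1 Z=0
after  5: x0=0xc0 x1=0x48 x2=0xc8 x3=0x90 x4=0x98 x5=0x08  N=1 Z=0
after  6: x0=0xc0 x1=0x48 x2=0xc8 x3=0x90 x4=0x50 x5=0x08  N=0 Z=0
after  7: x0=0xc0 x1=0x48 x2=0xc8 x3=0x90 x4=0xd0 x5=0x08  N=1 Z=0
-- IRQ taken; context saved, return-PC = 8 --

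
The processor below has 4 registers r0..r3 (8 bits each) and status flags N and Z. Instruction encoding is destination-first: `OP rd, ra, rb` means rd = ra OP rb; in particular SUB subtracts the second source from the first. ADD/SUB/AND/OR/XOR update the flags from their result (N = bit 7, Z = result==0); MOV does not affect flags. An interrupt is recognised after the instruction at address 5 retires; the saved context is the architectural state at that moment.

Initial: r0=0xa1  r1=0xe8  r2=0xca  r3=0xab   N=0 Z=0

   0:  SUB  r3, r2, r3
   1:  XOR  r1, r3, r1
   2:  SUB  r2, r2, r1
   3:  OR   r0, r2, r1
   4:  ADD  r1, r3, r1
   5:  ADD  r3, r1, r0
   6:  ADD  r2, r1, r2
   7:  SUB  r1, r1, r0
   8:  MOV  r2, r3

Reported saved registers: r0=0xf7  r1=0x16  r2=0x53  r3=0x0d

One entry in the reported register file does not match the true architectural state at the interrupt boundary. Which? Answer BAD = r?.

BAD = r2

after  0: r0=0xa1 r1=0xe8 r2=0xca r3=0x1f  N=0 Z=0
after  1: r0=0xa1 r1=0xf7 r2=0xca r3=0x1f  N=1 Z=0
after  2: r0=0xa1 r1=0xf7 r2=0xd3 r3=0x1f  N=1 Z=0
after  3: r0=0xf7 r1=0xf7 r2=0xd3 r3=0x1f  N=1 Z=0
after  4: r0=0xf7 r1=0x16 r2=0xd3 r3=0x1f  N=0 Z=0
after  5: r0=0xf7 r1=0x16 r2=0xd3 r3=0x0d  N=0 Z=0
-- IRQ taken; context saved, return-PC = 6 --
mismatch: r2: reported 0x53 vs actual 0xd3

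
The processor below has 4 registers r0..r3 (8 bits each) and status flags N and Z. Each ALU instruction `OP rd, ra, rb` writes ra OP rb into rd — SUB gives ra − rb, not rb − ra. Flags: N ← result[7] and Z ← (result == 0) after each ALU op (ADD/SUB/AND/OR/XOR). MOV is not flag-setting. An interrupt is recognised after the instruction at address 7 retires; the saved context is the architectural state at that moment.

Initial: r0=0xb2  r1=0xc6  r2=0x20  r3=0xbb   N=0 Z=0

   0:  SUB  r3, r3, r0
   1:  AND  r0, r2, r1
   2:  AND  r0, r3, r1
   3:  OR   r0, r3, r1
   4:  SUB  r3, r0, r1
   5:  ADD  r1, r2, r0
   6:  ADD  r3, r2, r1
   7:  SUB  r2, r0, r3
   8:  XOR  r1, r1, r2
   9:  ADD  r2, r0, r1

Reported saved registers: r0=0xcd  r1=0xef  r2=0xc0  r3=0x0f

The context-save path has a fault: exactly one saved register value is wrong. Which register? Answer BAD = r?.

after  0: r0=0xb2 r1=0xc6 r2=0x20 r3=0x09  N=0 Z=0
after  1: r0=0x00 r1=0xc6 r2=0x20 r3=0x09  N=0 Z=1
after  2: r0=0x00 r1=0xc6 r2=0x20 r3=0x09  N=0 Z=1
after  3: r0=0xcf r1=0xc6 r2=0x20 r3=0x09  N=1 Z=0
after  4: r0=0xcf r1=0xc6 r2=0x20 r3=0x09  N=0 Z=0
after  5: r0=0xcf r1=0xef r2=0x20 r3=0x09  N=1 Z=0
after  6: r0=0xcf r1=0xef r2=0x20 r3=0x0f  N=0 Z=0
after  7: r0=0xcf r1=0xef r2=0xc0 r3=0x0f  N=1 Z=0
-- IRQ taken; context saved, return-PC = 8 --
mismatch: r0: reported 0xcd vs actual 0xcf

BAD = r0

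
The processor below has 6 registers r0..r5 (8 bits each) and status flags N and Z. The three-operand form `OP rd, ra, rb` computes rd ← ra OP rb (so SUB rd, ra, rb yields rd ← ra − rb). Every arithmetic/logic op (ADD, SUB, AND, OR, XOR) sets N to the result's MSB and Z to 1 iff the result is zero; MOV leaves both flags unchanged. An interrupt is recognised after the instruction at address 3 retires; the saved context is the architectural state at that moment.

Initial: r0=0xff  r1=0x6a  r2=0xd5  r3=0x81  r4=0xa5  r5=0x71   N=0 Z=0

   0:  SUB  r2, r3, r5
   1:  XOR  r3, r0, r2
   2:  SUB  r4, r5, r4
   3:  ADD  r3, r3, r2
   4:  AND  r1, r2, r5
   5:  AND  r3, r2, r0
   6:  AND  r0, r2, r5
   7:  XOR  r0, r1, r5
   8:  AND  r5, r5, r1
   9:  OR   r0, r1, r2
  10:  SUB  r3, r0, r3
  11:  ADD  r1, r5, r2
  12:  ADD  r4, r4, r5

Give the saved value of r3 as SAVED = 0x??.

after  0: r0=0xff r1=0x6a r2=0x10 r3=0x81 r4=0xa5 r5=0x71  N=0 Z=0
after  1: r0=0xff r1=0x6a r2=0x10 r3=0xef r4=0xa5 r5=0x71  N=1 Z=0
after  2: r0=0xff r1=0x6a r2=0x10 r3=0xef r4=0xcc r5=0x71  N=1 Z=0
after  3: r0=0xff r1=0x6a r2=0x10 r3=0xff r4=0xcc r5=0x71  N=1 Z=0
-- IRQ taken; context saved, return-PC = 4 --

SAVED = 0xff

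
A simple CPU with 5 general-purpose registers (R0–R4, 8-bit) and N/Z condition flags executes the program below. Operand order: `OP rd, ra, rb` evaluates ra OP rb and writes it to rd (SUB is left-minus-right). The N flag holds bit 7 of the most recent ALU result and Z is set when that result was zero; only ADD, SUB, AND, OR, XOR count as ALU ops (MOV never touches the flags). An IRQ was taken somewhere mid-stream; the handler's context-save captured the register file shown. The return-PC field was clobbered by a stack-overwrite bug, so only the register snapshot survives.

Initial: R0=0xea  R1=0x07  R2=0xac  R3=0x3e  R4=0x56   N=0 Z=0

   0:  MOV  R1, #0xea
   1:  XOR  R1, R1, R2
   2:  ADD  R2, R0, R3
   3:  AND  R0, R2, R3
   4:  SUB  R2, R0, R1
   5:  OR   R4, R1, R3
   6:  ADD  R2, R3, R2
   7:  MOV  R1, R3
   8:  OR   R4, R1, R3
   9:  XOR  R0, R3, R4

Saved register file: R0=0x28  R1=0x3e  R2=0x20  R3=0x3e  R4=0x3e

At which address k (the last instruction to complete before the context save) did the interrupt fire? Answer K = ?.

after  0: R0=0xea R1=0xea R2=0xac R3=0x3e R4=0x56  N=0 Z=0
after  1: R0=0xea R1=0x46 R2=0xac R3=0x3e R4=0x56  N=0 Z=0
after  2: R0=0xea R1=0x46 R2=0x28 R3=0x3e R4=0x56  N=0 Z=0
after  3: R0=0x28 R1=0x46 R2=0x28 R3=0x3e R4=0x56  N=0 Z=0
after  4: R0=0x28 R1=0x46 R2=0xe2 R3=0x3e R4=0x56  N=1 Z=0
after  5: R0=0x28 R1=0x46 R2=0xe2 R3=0x3e R4=0x7e  N=0 Z=0
after  6: R0=0x28 R1=0x46 R2=0x20 R3=0x3e R4=0x7e  N=0 Z=0
after  7: R0=0x28 R1=0x3e R2=0x20 R3=0x3e R4=0x7e  N=0 Z=0
after  8: R0=0x28 R1=0x3e R2=0x20 R3=0x3e R4=0x3e  N=0 Z=0
-- IRQ taken; context saved, return-PC = 9 --

K = 8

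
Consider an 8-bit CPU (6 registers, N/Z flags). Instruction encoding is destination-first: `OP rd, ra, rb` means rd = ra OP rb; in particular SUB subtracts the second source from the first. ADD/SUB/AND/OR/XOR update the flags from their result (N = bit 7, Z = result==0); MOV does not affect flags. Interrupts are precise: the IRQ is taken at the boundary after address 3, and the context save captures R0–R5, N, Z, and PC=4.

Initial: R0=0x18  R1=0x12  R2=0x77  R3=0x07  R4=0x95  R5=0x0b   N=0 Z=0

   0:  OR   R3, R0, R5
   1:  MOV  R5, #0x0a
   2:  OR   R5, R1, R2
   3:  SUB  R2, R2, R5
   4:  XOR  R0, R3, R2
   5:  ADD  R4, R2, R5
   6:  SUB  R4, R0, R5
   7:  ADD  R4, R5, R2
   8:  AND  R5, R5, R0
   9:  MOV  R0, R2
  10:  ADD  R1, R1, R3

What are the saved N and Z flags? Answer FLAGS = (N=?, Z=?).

FLAGS = (N=0, Z=1)

after  0: R0=0x18 R1=0x12 R2=0x77 R3=0x1b R4=0x95 R5=0x0b  N=0 Z=0
after  1: R0=0x18 R1=0x12 R2=0x77 R3=0x1b R4=0x95 R5=0x0a  N=0 Z=0
after  2: R0=0x18 R1=0x12 R2=0x77 R3=0x1b R4=0x95 R5=0x77  N=0 Z=0
after  3: R0=0x18 R1=0x12 R2=0x00 R3=0x1b R4=0x95 R5=0x77  N=0 Z=1
-- IRQ taken; context saved, return-PC = 4 --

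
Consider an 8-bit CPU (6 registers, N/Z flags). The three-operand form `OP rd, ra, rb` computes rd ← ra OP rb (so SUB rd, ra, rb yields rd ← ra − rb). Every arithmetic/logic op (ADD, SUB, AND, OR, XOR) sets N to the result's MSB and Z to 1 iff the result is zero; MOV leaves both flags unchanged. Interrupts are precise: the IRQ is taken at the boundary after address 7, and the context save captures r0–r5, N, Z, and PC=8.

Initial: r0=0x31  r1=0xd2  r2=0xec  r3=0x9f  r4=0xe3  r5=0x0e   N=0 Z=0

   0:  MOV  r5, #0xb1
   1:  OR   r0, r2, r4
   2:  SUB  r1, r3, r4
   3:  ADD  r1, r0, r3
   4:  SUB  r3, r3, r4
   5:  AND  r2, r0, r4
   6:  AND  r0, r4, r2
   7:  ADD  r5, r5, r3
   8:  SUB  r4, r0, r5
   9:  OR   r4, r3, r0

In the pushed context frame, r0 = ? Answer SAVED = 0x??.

SAVED = 0xe3

after  0: r0=0x31 r1=0xd2 r2=0xec r3=0x9f r4=0xe3 r5=0xb1  N=0 Z=0
after  1: r0=0xef r1=0xd2 r2=0xec r3=0x9f r4=0xe3 r5=0xb1  N=1 Z=0
after  2: r0=0xef r1=0xbc r2=0xec r3=0x9f r4=0xe3 r5=0xb1  N=1 Z=0
after  3: r0=0xef r1=0x8e r2=0xec r3=0x9f r4=0xe3 r5=0xb1  N=1 Z=0
after  4: r0=0xef r1=0x8e r2=0xec r3=0xbc r4=0xe3 r5=0xb1  N=1 Z=0
after  5: r0=0xef r1=0x8e r2=0xe3 r3=0xbc r4=0xe3 r5=0xb1  N=1 Z=0
after  6: r0=0xe3 r1=0x8e r2=0xe3 r3=0xbc r4=0xe3 r5=0xb1  N=1 Z=0
after  7: r0=0xe3 r1=0x8e r2=0xe3 r3=0xbc r4=0xe3 r5=0x6d  N=0 Z=0
-- IRQ taken; context saved, return-PC = 8 --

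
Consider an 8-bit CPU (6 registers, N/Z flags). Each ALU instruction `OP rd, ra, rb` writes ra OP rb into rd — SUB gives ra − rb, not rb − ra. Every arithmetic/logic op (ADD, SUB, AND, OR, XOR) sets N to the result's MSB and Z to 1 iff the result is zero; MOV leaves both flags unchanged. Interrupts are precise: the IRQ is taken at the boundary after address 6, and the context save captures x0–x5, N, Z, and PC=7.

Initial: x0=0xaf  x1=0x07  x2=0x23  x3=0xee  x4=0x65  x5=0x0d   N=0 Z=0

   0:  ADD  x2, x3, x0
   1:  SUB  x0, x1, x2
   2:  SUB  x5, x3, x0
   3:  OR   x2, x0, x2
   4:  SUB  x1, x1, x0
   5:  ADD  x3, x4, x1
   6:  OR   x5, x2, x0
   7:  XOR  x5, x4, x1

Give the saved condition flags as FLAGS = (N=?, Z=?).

after  0: x0=0xaf x1=0x07 x2=0x9d x3=0xee x4=0x65 x5=0x0d  N=1 Z=0
after  1: x0=0x6a x1=0x07 x2=0x9d x3=0xee x4=0x65 x5=0x0d  N=0 Z=0
after  2: x0=0x6a x1=0x07 x2=0x9d x3=0xee x4=0x65 x5=0x84  N=1 Z=0
after  3: x0=0x6a x1=0x07 x2=0xff x3=0xee x4=0x65 x5=0x84  N=1 Z=0
after  4: x0=0x6a x1=0x9d x2=0xff x3=0xee x4=0x65 x5=0x84  N=1 Z=0
after  5: x0=0x6a x1=0x9d x2=0xff x3=0x02 x4=0x65 x5=0x84  N=0 Z=0
after  6: x0=0x6a x1=0x9d x2=0xff x3=0x02 x4=0x65 x5=0xff  N=1 Z=0
-- IRQ taken; context saved, return-PC = 7 --

FLAGS = (N=1, Z=0)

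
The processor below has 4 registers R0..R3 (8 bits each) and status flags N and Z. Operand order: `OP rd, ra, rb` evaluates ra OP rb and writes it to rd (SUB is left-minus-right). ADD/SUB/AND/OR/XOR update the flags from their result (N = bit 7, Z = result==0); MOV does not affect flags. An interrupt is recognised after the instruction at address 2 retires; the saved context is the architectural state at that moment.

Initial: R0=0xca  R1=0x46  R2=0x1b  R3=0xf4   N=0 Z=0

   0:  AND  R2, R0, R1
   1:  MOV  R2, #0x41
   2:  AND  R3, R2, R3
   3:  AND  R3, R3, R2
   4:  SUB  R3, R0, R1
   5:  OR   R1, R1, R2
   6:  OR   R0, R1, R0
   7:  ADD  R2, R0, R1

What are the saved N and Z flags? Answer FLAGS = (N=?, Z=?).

FLAGS = (N=0, Z=0)

after  0: R0=0xca R1=0x46 R2=0x42 R3=0xf4  N=0 Z=0
after  1: R0=0xca R1=0x46 R2=0x41 R3=0xf4  N=0 Z=0
after  2: R0=0xca R1=0x46 R2=0x41 R3=0x40  N=0 Z=0
-- IRQ taken; context saved, return-PC = 3 --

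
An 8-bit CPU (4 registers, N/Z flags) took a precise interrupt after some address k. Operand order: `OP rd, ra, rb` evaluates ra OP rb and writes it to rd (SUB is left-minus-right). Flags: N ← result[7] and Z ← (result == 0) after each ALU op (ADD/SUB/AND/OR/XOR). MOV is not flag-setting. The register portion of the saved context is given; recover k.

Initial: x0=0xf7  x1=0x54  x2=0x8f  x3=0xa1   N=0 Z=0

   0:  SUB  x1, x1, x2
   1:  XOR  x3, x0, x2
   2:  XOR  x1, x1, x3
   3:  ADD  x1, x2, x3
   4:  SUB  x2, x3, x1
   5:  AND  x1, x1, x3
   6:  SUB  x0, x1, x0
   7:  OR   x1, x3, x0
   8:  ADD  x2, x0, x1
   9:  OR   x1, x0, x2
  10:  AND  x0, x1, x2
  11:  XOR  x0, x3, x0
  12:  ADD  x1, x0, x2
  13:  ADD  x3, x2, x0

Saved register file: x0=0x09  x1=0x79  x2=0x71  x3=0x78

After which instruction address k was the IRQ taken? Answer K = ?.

K = 7

after  0: x0=0xf7 x1=0xc5 x2=0x8f x3=0xa1  N=1 Z=0
after  1: x0=0xf7 x1=0xc5 x2=0x8f x3=0x78  N=0 Z=0
after  2: x0=0xf7 x1=0xbd x2=0x8f x3=0x78  N=1 Z=0
after  3: x0=0xf7 x1=0x07 x2=0x8f x3=0x78  N=0 Z=0
after  4: x0=0xf7 x1=0x07 x2=0x71 x3=0x78  N=0 Z=0
after  5: x0=0xf7 x1=0x00 x2=0x71 x3=0x78  N=0 Z=1
after  6: x0=0x09 x1=0x00 x2=0x71 x3=0x78  N=0 Z=0
after  7: x0=0x09 x1=0x79 x2=0x71 x3=0x78  N=0 Z=0
-- IRQ taken; context saved, return-PC = 8 --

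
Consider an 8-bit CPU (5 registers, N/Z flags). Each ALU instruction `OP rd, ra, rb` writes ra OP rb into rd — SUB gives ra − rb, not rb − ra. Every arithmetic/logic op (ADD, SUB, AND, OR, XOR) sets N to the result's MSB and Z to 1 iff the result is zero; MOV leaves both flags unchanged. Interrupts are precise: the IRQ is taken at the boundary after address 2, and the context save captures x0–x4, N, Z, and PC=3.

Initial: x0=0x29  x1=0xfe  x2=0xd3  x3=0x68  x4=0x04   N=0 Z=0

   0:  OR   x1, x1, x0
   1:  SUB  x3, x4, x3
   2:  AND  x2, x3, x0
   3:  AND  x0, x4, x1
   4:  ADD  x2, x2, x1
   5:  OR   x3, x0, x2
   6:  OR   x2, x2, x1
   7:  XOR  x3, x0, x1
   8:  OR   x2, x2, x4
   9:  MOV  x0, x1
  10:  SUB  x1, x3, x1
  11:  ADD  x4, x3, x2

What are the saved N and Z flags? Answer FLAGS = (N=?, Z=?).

after  0: x0=0x29 x1=0xff x2=0xd3 x3=0x68 x4=0x04  N=1 Z=0
after  1: x0=0x29 x1=0xff x2=0xd3 x3=0x9c x4=0x04  N=1 Z=0
after  2: x0=0x29 x1=0xff x2=0x08 x3=0x9c x4=0x04  N=0 Z=0
-- IRQ taken; context saved, return-PC = 3 --

FLAGS = (N=0, Z=0)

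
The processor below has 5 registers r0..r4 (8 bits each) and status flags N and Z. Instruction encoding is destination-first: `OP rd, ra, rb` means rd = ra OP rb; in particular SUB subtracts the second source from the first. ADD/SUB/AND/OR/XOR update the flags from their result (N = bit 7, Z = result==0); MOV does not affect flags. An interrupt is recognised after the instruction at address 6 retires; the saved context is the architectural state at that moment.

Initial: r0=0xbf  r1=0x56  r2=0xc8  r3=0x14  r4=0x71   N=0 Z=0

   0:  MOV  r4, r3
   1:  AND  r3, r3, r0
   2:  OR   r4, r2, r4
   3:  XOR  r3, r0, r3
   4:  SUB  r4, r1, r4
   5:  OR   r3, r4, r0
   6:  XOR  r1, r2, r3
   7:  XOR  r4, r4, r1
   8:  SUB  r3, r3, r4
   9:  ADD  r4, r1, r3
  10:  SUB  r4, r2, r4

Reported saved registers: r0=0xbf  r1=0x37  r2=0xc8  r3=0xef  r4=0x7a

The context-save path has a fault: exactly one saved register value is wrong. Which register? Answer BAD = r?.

after  0: r0=0xbf r1=0x56 r2=0xc8 r3=0x14 r4=0x14  N=0 Z=0
after  1: r0=0xbf r1=0x56 r2=0xc8 r3=0x14 r4=0x14  N=0 Z=0
after  2: r0=0xbf r1=0x56 r2=0xc8 r3=0x14 r4=0xdc  N=1 Z=0
after  3: r0=0xbf r1=0x56 r2=0xc8 r3=0xab r4=0xdc  N=1 Z=0
after  4: r0=0xbf r1=0x56 r2=0xc8 r3=0xab r4=0x7a  N=0 Z=0
after  5: r0=0xbf r1=0x56 r2=0xc8 r3=0xff r4=0x7a  N=1 Z=0
after  6: r0=0xbf r1=0x37 r2=0xc8 r3=0xff r4=0x7a  N=0 Z=0
-- IRQ taken; context saved, return-PC = 7 --
mismatch: r3: reported 0xef vs actual 0xff

BAD = r3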